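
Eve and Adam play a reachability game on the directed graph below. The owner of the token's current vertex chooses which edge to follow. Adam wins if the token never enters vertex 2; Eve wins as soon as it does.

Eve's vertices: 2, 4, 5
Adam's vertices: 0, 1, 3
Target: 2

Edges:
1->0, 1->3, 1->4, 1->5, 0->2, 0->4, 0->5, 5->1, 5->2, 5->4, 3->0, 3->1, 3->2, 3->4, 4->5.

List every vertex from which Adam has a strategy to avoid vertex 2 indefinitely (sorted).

1, 3

A0 = {2}
A1: add {5} — 5 (Eve) has 5→2.
A2: add {4} — 4 (Eve) has 4→5.
A3: add {0} — 0 (Adam): all of {2, 4, 5} already in.
A4 = A3; e.g. 1 (Adam) can still go to 3. Fixed point.
Eve's attractor = {0, 2, 4, 5}; Adam avoids the target exactly from the complement.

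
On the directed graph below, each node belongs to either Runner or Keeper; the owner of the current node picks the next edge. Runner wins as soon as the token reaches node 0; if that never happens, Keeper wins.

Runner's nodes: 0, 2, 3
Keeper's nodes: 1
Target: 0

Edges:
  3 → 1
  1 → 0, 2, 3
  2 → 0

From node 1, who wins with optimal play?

Keeper

A0 = {0}
A1: add {2} — 2 (Runner) has 2→0.
A2 = A1; e.g. 1 (Keeper) can still go to 3. Fixed point.
1 never enters the attractor, so Keeper can avoid the target forever.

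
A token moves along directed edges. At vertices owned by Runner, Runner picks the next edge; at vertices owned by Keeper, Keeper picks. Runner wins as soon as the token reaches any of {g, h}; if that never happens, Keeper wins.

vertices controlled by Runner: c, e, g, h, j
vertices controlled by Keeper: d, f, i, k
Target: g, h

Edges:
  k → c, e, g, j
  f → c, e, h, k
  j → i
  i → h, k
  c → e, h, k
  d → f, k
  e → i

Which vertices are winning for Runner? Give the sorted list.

A0 = {g, h}
A1: add {c} — c (Runner) has c→h.
A2 = A1; e.g. d (Keeper) can still go to f. Fixed point.
Runner's winning region = {c, g, h}.

c, g, h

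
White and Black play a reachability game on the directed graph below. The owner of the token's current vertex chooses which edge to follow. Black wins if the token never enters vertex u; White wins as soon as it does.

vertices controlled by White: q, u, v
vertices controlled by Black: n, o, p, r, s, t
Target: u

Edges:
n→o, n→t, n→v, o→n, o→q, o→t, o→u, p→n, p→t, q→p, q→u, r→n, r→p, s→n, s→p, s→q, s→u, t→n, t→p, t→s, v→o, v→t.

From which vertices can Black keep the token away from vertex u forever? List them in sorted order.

n, o, p, r, s, t, v

A0 = {u}
A1: add {q} — q (White) has q→u.
A2 = A1; e.g. n (Black) can still go to o. Fixed point.
White's attractor = {q, u}; Black avoids the target exactly from the complement.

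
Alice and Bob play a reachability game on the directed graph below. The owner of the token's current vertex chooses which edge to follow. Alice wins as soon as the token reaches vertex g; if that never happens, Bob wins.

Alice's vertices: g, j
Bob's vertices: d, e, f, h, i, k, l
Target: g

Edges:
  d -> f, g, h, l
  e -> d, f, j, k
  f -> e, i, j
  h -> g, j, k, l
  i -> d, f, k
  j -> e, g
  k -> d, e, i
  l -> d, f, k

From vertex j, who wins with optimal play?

Alice

A0 = {g}
A1: add {j} — j (Alice) has j→g.
A2 = A1; e.g. d (Bob) can still go to f. Fixed point.
j ∈ A1, so Alice can force the target.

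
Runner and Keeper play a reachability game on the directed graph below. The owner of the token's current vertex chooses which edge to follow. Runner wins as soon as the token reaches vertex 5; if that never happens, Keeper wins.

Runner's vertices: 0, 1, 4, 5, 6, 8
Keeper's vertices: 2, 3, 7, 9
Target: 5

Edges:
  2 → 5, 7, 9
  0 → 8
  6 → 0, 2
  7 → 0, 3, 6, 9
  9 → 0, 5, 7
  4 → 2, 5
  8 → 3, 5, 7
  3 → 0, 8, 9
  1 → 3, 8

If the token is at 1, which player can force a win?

A0 = {5}
A1: add {4, 8} — 4 (Runner) has 4→5; 8 (Runner) has 8→5.
A2: add {0, 1} — 0 (Runner) has 0→8; 1 (Runner) has 1→8.
1 ∈ A2, so Runner can force the target.

Runner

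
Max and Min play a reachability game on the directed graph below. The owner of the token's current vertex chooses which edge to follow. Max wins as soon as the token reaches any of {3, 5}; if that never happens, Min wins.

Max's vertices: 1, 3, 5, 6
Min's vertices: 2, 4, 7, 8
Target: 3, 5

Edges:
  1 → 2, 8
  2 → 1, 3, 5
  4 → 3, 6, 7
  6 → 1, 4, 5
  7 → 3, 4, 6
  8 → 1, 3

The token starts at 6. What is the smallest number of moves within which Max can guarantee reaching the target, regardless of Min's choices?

A0 = {3, 5}
A1: add {6} — 6 (Max) has 6→5.
A2 = A1; e.g. 1 (Max) has no edge into A1. Fixed point.
6 enters the attractor at level 1, so Max can force the target in 1 move from there.

1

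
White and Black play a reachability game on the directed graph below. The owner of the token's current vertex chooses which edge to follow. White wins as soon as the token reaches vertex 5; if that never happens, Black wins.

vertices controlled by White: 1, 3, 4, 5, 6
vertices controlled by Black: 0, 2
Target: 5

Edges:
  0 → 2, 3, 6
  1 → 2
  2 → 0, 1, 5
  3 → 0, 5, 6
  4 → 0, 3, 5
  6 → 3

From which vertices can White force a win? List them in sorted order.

A0 = {5}
A1: add {3, 4} — 3 (White) has 3→5; 4 (White) has 4→5.
A2: add {6} — 6 (White) has 6→3.
A3 = A2; e.g. 0 (Black) can still go to 2. Fixed point.
White's winning region = {3, 4, 5, 6}.

3, 4, 5, 6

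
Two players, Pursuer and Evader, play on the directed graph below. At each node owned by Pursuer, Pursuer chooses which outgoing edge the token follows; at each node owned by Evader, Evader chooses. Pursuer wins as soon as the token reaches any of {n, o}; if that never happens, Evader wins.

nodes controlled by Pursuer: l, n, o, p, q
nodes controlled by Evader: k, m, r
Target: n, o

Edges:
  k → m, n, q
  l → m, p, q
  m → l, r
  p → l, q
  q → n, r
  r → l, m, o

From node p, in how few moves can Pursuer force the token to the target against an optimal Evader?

A0 = {n, o}
A1: add {q} — q (Pursuer) has q→n.
A2: add {l, p} — l (Pursuer) has l→q; p (Pursuer) has p→q.
A3 = A2; e.g. k (Evader) can still go to m. Fixed point.
p enters the attractor at level 2, so Pursuer can force the target in 2 moves from there.

2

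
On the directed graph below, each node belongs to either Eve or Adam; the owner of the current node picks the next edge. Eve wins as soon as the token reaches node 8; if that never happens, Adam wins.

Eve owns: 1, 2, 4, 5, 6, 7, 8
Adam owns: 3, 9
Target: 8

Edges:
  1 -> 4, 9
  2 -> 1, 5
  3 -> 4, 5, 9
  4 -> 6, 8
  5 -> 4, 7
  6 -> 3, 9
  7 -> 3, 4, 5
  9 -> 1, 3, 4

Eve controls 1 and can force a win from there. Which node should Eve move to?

A0 = {8}
A1: add {4} — 4 (Eve) has 4→8.
A2: add {1, 5, 7} — 1 (Eve) has 1→4; 5 (Eve) has 5→4; 7 (Eve) has 7→4.
A3: add {2} — 2 (Eve) has 2→1.
A4 = A3; e.g. 3 (Adam) can still go to 9. Fixed point.
From 1, successor 4 is in the attractor (rank 1); the other successor 9 is not.

4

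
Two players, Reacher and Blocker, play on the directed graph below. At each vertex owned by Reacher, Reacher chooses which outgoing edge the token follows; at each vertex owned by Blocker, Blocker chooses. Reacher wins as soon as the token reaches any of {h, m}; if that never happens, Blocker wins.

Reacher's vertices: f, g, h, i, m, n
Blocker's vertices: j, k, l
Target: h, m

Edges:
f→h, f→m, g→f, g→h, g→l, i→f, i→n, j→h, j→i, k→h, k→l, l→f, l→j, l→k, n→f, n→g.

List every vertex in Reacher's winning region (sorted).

A0 = {h, m}
A1: add {f, g} — f (Reacher) has f→h; g (Reacher) has g→h.
A2: add {i, n} — i (Reacher) has i→f; n (Reacher) has n→f.
A3: add {j} — j (Blocker): all of {h, i} already in.
A4 = A3; e.g. k (Blocker) can still go to l. Fixed point.
Reacher's winning region = {f, g, h, i, j, m, n}.

f, g, h, i, j, m, n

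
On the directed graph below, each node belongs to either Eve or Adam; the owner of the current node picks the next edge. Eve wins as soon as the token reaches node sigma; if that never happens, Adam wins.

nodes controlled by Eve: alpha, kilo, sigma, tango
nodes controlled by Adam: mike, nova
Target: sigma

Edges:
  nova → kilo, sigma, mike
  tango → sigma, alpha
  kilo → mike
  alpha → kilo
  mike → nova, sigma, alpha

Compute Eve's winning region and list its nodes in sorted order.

sigma, tango

A0 = {sigma}
A1: add {tango} — tango (Eve) has tango→sigma.
A2 = A1; e.g. nova (Adam) can still go to kilo. Fixed point.
Eve's winning region = {sigma, tango}.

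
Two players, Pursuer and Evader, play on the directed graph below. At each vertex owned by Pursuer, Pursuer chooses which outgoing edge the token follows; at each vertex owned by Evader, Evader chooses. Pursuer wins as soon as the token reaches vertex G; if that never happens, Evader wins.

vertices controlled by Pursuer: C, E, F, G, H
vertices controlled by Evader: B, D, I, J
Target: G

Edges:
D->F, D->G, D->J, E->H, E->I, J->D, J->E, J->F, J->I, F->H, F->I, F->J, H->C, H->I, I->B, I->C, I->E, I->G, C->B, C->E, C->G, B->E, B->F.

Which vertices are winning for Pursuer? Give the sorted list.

A0 = {G}
A1: add {C} — C (Pursuer) has C→G.
A2: add {H} — H (Pursuer) has H→C.
A3: add {E, F} — E (Pursuer) has E→H; F (Pursuer) has F→H.
A4: add {B} — B (Evader): all of {E, F} already in.
A5: add {I} — I (Evader): all of {B, C, E, G} already in.
A6 = A5; e.g. D (Evader) can still go to J. Fixed point.
Pursuer's winning region = {B, C, E, F, G, H, I}.

B, C, E, F, G, H, I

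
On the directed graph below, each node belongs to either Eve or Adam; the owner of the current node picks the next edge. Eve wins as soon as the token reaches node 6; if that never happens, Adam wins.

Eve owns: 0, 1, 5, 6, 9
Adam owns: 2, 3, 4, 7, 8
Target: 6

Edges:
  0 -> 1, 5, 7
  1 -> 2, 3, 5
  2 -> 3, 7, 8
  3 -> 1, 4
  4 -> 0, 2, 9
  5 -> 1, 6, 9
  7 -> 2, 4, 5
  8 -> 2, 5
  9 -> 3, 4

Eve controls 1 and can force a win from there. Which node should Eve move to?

A0 = {6}
A1: add {5} — 5 (Eve) has 5→6.
A2: add {0, 1} — 0 (Eve) has 0→5; 1 (Eve) has 1→5.
A3 = A2; e.g. 2 (Adam) can still go to 3. Fixed point.
From 1, successor 5 is in the attractor (rank 1); the other successors 2, 3 are not.

5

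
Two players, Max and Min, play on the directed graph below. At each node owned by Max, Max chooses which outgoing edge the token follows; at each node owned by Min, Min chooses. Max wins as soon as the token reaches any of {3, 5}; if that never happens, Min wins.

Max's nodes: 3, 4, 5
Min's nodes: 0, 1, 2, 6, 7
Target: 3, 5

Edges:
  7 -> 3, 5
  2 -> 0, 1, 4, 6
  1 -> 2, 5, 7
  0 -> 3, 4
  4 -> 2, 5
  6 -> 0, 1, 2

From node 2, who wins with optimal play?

A0 = {3, 5}
A1: add {4, 7} — 4 (Max) has 4→5; 7 (Min): all of {3, 5} already in.
A2: add {0} — 0 (Min): all of {3, 4} already in.
A3 = A2; e.g. 1 (Min) can still go to 2. Fixed point.
2 never enters the attractor, so Min can avoid the target forever.

Min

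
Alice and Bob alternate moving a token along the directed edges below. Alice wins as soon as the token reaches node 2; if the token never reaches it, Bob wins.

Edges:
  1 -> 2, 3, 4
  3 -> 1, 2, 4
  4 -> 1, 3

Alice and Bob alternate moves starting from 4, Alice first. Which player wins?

Track states (vertex, player-to-move).
A0 = {(2,Alice), (2,Bob)}
A1: add {(1,Alice), (3,Alice)}.
A2: add {(4,Bob)}.
A3 = A2; e.g. (1,Bob) stays out. (4,Alice) never enters ⇒ Bob avoids the target.

Bob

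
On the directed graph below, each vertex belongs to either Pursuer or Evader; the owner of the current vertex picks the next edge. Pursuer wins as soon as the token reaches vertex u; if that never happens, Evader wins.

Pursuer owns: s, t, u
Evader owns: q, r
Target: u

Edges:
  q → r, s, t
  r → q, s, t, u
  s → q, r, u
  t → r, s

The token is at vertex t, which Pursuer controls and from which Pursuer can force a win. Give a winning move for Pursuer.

A0 = {u}
A1: add {s} — s (Pursuer) has s→u.
A2: add {t} — t (Pursuer) has t→s.
A3 = A2; e.g. q (Evader) can still go to r. Fixed point.
From t, successor s is in the attractor (rank 1); the other successor r is not.

s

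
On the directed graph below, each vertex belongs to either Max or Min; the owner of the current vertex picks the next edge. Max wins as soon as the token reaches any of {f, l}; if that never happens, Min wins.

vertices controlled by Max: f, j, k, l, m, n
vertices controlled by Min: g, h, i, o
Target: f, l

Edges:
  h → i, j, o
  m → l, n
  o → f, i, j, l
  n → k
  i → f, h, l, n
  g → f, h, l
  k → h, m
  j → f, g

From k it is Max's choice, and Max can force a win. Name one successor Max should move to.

m

A0 = {f, l}
A1: add {j, m} — j (Max) has j→f; m (Max) has m→l.
A2: add {k} — k (Max) has k→m.
A3: add {n} — n (Max) has n→k.
A4 = A3; e.g. g (Min) can still go to h. Fixed point.
From k, successor m is in the attractor (rank 1); the other successor h is not.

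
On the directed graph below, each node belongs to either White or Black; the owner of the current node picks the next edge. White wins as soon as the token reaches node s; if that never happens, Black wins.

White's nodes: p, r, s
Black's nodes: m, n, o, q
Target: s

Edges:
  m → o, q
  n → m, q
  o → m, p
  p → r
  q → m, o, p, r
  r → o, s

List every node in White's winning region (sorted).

p, r, s

A0 = {s}
A1: add {r} — r (White) has r→s.
A2: add {p} — p (White) has p→r.
A3 = A2; e.g. m (Black) can still go to o. Fixed point.
White's winning region = {p, r, s}.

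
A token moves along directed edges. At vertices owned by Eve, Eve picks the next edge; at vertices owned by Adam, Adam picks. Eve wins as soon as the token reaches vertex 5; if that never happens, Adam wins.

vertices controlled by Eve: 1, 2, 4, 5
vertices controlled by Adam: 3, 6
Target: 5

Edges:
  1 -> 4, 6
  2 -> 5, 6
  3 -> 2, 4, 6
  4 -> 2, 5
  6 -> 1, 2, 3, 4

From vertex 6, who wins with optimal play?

Adam

A0 = {5}
A1: add {2, 4} — 2 (Eve) has 2→5; 4 (Eve) has 4→5.
A2: add {1} — 1 (Eve) has 1→4.
A3 = A2; e.g. 3 (Adam) can still go to 6. Fixed point.
6 never enters the attractor, so Adam can avoid the target forever.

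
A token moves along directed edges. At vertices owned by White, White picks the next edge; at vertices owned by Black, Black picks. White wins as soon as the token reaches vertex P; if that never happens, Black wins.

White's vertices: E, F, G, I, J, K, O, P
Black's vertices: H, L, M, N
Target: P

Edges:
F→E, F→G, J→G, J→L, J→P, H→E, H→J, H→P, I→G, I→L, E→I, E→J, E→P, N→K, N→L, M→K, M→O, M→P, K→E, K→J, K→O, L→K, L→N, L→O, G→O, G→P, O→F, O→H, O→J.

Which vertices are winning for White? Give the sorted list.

A0 = {P}
A1: add {E, G, J} — E (White) has E→P; G (White) has G→P; J (White) has J→P.
A2: add {F, H, I, K, O} — F (White) has F→E; H (Black): all of {E, J, P} already in; I (White) has I→G; K (White) has K→E; O (White) has O→J.
A3: add {M} — M (Black): all of {K, O, P} already in.
A4 = A3; e.g. L (Black) can still go to N. Fixed point.
White's winning region = {E, F, G, H, I, J, K, M, O, P}.

E, F, G, H, I, J, K, M, O, P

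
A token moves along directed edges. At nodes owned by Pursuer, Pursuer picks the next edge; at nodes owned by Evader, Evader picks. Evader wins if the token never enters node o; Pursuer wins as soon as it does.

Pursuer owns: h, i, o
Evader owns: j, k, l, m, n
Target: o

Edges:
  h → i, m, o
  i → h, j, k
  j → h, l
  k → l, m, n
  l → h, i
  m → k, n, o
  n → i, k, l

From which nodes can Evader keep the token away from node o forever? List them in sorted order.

A0 = {o}
A1: add {h} — h (Pursuer) has h→o.
A2: add {i} — i (Pursuer) has i→h.
A3: add {l} — l (Evader): all of {h, i} already in.
A4: add {j} — j (Evader): all of {h, l} already in.
A5 = A4; e.g. k (Evader) can still go to m. Fixed point.
Pursuer's attractor = {h, i, j, l, o}; Evader avoids the target exactly from the complement.

k, m, n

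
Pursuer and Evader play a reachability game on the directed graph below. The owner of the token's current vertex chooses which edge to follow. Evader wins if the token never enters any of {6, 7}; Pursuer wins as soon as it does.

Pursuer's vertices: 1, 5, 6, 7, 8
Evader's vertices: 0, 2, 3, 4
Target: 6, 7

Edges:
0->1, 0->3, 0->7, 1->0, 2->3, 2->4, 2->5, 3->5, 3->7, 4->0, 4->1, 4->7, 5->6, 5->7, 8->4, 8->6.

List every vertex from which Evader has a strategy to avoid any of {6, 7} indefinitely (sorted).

0, 1, 2, 4

A0 = {6, 7}
A1: add {5, 8} — 5 (Pursuer) has 5→6; 8 (Pursuer) has 8→6.
A2: add {3} — 3 (Evader): all of {5, 7} already in.
A3 = A2; e.g. 0 (Evader) can still go to 1. Fixed point.
Pursuer's attractor = {3, 5, 6, 7, 8}; Evader avoids the target exactly from the complement.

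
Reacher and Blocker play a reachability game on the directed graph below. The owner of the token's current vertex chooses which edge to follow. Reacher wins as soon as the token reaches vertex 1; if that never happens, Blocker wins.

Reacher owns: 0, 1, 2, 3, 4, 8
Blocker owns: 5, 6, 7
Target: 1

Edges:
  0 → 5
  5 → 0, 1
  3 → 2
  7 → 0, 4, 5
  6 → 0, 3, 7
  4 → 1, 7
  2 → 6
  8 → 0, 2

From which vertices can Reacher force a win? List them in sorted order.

1, 4

A0 = {1}
A1: add {4} — 4 (Reacher) has 4→1.
A2 = A1; e.g. 0 (Reacher) has no edge into A1. Fixed point.
Reacher's winning region = {1, 4}.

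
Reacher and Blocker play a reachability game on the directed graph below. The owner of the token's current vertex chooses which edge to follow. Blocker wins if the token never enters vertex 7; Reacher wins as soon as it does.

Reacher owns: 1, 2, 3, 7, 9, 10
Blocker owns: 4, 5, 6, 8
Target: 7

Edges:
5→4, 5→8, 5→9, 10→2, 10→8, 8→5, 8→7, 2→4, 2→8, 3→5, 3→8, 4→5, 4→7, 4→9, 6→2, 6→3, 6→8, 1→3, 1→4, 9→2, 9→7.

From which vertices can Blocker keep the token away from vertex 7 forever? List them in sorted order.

A0 = {7}
A1: add {9} — 9 (Reacher) has 9→7.
A2 = A1; e.g. 1 (Reacher) has no edge into A1. Fixed point.
Reacher's attractor = {7, 9}; Blocker avoids the target exactly from the complement.

1, 2, 3, 4, 5, 6, 8, 10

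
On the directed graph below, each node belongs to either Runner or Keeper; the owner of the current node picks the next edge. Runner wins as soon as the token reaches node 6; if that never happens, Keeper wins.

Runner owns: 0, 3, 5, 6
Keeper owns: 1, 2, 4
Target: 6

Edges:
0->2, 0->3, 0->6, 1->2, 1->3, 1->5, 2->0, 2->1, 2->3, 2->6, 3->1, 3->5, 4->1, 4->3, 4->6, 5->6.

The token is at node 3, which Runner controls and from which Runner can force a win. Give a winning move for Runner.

5

A0 = {6}
A1: add {0, 5} — 0 (Runner) has 0→6; 5 (Runner) has 5→6.
A2: add {3} — 3 (Runner) has 3→5.
A3 = A2; e.g. 1 (Keeper) can still go to 2. Fixed point.
From 3, successor 5 is in the attractor (rank 1); the other successor 1 is not.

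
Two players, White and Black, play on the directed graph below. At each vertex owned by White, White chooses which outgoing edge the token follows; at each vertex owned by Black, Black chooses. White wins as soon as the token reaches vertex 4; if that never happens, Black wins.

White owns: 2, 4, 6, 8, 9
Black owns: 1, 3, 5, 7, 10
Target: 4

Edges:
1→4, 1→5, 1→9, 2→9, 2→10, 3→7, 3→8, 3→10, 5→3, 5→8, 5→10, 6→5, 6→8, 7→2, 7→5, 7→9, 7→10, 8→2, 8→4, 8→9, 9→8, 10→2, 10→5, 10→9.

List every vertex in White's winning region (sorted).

2, 4, 6, 8, 9

A0 = {4}
A1: add {8} — 8 (White) has 8→4.
A2: add {6, 9} — 6 (White) has 6→8; 9 (White) has 9→8.
A3: add {2} — 2 (White) has 2→9.
A4 = A3; e.g. 1 (Black) can still go to 5. Fixed point.
White's winning region = {2, 4, 6, 8, 9}.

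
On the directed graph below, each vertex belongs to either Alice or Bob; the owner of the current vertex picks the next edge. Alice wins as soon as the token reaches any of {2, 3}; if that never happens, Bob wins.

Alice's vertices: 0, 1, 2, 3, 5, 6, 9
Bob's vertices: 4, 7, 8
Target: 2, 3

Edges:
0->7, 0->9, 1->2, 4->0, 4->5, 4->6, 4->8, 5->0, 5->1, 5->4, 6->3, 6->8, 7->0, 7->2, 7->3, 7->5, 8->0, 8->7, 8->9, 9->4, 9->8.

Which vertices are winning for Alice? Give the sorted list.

1, 2, 3, 5, 6

A0 = {2, 3}
A1: add {1, 6} — 1 (Alice) has 1→2; 6 (Alice) has 6→3.
A2: add {5} — 5 (Alice) has 5→1.
A3 = A2; e.g. 0 (Alice) has no edge into A2. Fixed point.
Alice's winning region = {1, 2, 3, 5, 6}.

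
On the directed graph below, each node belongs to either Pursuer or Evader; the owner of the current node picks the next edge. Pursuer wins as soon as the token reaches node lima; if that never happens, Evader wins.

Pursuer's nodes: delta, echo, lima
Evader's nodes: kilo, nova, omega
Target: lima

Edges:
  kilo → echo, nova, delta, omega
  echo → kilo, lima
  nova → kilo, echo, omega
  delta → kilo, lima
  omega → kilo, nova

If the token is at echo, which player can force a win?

A0 = {lima}
A1: add {delta, echo} — echo (Pursuer) has echo→lima; delta (Pursuer) has delta→lima.
A2 = A1; e.g. kilo (Evader) can still go to nova. Fixed point.
echo ∈ A1, so Pursuer can force the target.

Pursuer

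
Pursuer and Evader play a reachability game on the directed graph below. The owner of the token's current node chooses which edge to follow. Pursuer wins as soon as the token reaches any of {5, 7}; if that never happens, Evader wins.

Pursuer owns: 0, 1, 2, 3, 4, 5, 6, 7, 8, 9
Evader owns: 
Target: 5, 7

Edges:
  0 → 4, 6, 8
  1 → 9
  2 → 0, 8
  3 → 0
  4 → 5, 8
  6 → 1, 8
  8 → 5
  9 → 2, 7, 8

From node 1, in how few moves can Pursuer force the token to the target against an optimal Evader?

A0 = {5, 7}
A1: add {4, 8, 9} — 4 (Pursuer) has 4→5; 8 (Pursuer) has 8→5; 9 (Pursuer) has 9→7.
A2: add {0, 1, 2, 6} — 0 (Pursuer) has 0→4; 1 (Pursuer) has 1→9; 2 (Pursuer) has 2→8; 6 (Pursuer) has 6→8.
1 enters the attractor at level 2, so Pursuer can force the target in 2 moves from there.

2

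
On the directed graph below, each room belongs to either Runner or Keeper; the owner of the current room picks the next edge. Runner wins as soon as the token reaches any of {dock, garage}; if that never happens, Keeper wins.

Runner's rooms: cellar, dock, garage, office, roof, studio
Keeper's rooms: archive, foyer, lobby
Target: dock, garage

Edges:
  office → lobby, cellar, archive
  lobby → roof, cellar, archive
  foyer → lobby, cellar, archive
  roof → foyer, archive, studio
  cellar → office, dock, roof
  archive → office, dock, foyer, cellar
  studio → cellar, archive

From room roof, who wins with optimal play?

Runner

A0 = {dock, garage}
A1: add {cellar} — cellar (Runner) has cellar→dock.
A2: add {office, studio} — office (Runner) has office→cellar; studio (Runner) has studio→cellar.
A3: add {roof} — roof (Runner) has roof→studio.
A4 = A3; e.g. lobby (Keeper) can still go to archive. Fixed point.
roof ∈ A3, so Runner can force the target.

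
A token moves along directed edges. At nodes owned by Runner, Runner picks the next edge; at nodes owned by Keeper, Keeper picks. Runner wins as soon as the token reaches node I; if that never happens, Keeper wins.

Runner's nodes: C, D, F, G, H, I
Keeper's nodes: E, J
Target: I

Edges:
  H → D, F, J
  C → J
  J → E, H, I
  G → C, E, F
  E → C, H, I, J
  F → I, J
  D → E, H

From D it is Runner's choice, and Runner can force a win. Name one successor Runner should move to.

A0 = {I}
A1: add {F} — F (Runner) has F→I.
A2: add {G, H} — G (Runner) has G→F; H (Runner) has H→F.
A3: add {D} — D (Runner) has D→H.
A4 = A3; e.g. C (Runner) has no edge into A3. Fixed point.
From D, successor H is in the attractor (rank 2); the other successor E is not.

H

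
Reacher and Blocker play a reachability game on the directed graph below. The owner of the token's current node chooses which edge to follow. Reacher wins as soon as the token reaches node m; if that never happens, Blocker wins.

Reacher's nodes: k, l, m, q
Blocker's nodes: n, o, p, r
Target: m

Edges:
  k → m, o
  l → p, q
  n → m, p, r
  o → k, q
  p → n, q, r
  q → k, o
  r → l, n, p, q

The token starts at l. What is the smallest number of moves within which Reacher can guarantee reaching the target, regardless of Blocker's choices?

A0 = {m}
A1: add {k} — k (Reacher) has k→m.
A2: add {q} — q (Reacher) has q→k.
A3: add {l, o} — l (Reacher) has l→q; o (Blocker): all of {k, q} already in.
A4 = A3; e.g. n (Blocker) can still go to p. Fixed point.
l enters the attractor at level 3, so Reacher can force the target in 3 moves from there.

3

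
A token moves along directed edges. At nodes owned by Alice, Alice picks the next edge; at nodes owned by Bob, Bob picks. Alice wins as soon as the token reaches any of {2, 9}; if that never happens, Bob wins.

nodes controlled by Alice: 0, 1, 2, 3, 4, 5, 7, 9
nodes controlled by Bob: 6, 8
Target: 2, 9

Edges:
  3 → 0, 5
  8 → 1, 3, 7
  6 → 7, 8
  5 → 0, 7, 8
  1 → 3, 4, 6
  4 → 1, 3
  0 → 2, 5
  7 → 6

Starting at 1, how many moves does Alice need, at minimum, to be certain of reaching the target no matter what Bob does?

3

A0 = {2, 9}
A1: add {0} — 0 (Alice) has 0→2.
A2: add {3, 5} — 3 (Alice) has 3→0; 5 (Alice) has 5→0.
A3: add {1, 4} — 1 (Alice) has 1→3; 4 (Alice) has 4→3.
A4 = A3; e.g. 6 (Bob) can still go to 7. Fixed point.
1 enters the attractor at level 3, so Alice can force the target in 3 moves from there.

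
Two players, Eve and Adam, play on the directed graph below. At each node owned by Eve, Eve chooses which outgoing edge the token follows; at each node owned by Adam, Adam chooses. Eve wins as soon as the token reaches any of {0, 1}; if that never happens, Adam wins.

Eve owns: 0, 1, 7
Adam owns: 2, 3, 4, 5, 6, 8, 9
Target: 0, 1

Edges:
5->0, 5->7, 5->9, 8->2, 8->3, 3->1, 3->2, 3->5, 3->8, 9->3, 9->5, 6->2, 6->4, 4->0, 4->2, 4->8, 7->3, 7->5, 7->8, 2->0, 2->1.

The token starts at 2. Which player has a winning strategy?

A0 = {0, 1}
A1: add {2} — 2 (Adam): all of {0, 1} already in.
A2 = A1; e.g. 3 (Adam) can still go to 5. Fixed point.
2 ∈ A1, so Eve can force the target.

Eve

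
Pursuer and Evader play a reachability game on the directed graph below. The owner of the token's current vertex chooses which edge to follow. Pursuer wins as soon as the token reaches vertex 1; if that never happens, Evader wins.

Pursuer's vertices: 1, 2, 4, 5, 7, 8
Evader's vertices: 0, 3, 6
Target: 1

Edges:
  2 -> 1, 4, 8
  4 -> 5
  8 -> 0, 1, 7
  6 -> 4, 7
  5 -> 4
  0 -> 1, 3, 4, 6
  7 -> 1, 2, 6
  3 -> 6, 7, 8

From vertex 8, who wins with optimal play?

A0 = {1}
A1: add {2, 7, 8} — 2 (Pursuer) has 2→1; 7 (Pursuer) has 7→1; 8 (Pursuer) has 8→1.
A2 = A1; e.g. 0 (Evader) can still go to 3. Fixed point.
8 ∈ A1, so Pursuer can force the target.

Pursuer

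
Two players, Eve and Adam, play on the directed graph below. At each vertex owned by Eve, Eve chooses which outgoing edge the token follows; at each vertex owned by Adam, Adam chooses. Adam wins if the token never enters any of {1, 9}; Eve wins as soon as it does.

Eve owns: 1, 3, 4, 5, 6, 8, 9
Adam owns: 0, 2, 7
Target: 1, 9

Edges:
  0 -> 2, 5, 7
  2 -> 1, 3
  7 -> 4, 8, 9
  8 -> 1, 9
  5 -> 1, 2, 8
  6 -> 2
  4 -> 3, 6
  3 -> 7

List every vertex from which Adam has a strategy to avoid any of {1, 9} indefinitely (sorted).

A0 = {1, 9}
A1: add {5, 8} — 5 (Eve) has 5→1; 8 (Eve) has 8→1.
A2 = A1; e.g. 0 (Adam) can still go to 2. Fixed point.
Eve's attractor = {1, 5, 8, 9}; Adam avoids the target exactly from the complement.

0, 2, 3, 4, 6, 7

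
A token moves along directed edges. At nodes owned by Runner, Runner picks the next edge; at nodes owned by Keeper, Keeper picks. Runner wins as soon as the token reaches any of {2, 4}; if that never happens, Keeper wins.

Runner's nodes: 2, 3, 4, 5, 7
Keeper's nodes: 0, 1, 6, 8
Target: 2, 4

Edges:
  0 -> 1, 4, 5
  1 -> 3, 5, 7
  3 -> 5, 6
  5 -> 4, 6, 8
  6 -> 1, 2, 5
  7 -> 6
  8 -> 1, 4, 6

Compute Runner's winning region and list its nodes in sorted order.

2, 3, 4, 5

A0 = {2, 4}
A1: add {5} — 5 (Runner) has 5→4.
A2: add {3} — 3 (Runner) has 3→5.
A3 = A2; e.g. 0 (Keeper) can still go to 1. Fixed point.
Runner's winning region = {2, 3, 4, 5}.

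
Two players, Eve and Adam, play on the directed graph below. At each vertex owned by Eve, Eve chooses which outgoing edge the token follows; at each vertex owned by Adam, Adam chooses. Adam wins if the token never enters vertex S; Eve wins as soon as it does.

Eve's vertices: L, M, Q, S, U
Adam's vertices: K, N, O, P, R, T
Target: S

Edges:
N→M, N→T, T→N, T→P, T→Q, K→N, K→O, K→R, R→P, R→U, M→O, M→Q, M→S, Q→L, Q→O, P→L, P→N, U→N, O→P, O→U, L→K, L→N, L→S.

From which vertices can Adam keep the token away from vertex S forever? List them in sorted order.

A0 = {S}
A1: add {L, M} — L (Eve) has L→S; M (Eve) has M→S.
A2: add {Q} — Q (Eve) has Q→L.
A3 = A2; e.g. K (Adam) can still go to N. Fixed point.
Eve's attractor = {L, M, Q, S}; Adam avoids the target exactly from the complement.

K, N, O, P, R, T, U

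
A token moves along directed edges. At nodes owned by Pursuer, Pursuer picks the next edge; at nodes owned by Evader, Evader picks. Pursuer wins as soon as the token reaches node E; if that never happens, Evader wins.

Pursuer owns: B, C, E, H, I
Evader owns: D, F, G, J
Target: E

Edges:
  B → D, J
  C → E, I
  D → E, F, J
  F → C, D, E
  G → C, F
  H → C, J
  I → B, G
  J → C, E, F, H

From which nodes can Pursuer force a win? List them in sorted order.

C, E, H

A0 = {E}
A1: add {C} — C (Pursuer) has C→E.
A2: add {H} — H (Pursuer) has H→C.
A3 = A2; e.g. B (Pursuer) has no edge into A2. Fixed point.
Pursuer's winning region = {C, E, H}.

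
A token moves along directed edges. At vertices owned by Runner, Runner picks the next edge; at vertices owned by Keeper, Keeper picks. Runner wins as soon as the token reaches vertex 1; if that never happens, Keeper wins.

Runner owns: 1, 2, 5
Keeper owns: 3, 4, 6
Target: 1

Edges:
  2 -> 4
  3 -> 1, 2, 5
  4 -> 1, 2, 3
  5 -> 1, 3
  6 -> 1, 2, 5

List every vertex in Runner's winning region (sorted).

1, 5

A0 = {1}
A1: add {5} — 5 (Runner) has 5→1.
A2 = A1; e.g. 2 (Runner) has no edge into A1. Fixed point.
Runner's winning region = {1, 5}.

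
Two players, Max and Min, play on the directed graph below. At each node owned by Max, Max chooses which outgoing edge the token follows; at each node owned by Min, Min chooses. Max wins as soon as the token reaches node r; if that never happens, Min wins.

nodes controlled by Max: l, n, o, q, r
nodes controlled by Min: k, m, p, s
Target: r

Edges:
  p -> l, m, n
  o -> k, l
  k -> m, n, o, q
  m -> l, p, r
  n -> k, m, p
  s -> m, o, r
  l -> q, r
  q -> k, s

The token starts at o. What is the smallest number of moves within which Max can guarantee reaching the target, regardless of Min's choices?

2

A0 = {r}
A1: add {l} — l (Max) has l→r.
A2: add {o} — o (Max) has o→l.
A3 = A2; e.g. k (Min) can still go to m. Fixed point.
o enters the attractor at level 2, so Max can force the target in 2 moves from there.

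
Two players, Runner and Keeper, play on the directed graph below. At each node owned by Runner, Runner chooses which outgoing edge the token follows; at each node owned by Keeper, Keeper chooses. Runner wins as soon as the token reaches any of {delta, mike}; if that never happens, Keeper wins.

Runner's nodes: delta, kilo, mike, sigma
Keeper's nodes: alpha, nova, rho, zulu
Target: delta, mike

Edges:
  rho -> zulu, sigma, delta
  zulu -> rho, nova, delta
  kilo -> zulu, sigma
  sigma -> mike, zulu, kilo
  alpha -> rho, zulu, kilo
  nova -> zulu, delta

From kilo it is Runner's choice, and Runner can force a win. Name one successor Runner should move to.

A0 = {delta, mike}
A1: add {sigma} — sigma (Runner) has sigma→mike.
A2: add {kilo} — kilo (Runner) has kilo→sigma.
A3 = A2; e.g. rho (Keeper) can still go to zulu. Fixed point.
From kilo, successor sigma is in the attractor (rank 1); the other successor zulu is not.

sigma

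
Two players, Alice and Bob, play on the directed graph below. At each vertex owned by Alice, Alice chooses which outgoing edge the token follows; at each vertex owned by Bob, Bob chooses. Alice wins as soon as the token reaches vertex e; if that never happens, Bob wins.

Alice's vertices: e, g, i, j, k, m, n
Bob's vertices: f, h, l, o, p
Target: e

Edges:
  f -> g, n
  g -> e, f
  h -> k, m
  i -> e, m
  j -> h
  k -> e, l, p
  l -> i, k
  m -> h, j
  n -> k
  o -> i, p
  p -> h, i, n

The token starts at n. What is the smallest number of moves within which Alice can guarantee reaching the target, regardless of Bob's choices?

2

A0 = {e}
A1: add {g, i, k} — g (Alice) has g→e; i (Alice) has i→e; k (Alice) has k→e.
A2: add {l, n} — l (Bob): all of {i, k} already in; n (Alice) has n→k.
n enters the attractor at level 2, so Alice can force the target in 2 moves from there.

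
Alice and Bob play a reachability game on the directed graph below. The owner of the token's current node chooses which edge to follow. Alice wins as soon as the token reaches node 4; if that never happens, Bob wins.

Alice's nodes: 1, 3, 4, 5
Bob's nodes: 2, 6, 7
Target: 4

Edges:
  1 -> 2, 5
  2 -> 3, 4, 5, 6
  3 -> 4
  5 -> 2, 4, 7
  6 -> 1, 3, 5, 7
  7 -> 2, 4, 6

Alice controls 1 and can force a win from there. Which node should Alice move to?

A0 = {4}
A1: add {3, 5} — 3 (Alice) has 3→4; 5 (Alice) has 5→4.
A2: add {1} — 1 (Alice) has 1→5.
A3 = A2; e.g. 2 (Bob) can still go to 6. Fixed point.
From 1, successor 5 is in the attractor (rank 1); the other successor 2 is not.

5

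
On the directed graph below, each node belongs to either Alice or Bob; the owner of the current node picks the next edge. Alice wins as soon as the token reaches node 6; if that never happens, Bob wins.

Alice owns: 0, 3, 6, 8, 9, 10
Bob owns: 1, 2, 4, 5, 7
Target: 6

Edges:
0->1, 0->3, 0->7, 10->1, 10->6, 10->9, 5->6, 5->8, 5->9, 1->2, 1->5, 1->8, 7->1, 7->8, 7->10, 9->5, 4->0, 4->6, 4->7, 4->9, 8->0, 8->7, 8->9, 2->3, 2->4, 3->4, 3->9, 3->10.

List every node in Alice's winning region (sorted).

A0 = {6}
A1: add {10} — 10 (Alice) has 10→6.
A2: add {3} — 3 (Alice) has 3→10.
A3: add {0} — 0 (Alice) has 0→3.
A4: add {8} — 8 (Alice) has 8→0.
A5 = A4; e.g. 1 (Bob) can still go to 2. Fixed point.
Alice's winning region = {0, 3, 6, 8, 10}.

0, 3, 6, 8, 10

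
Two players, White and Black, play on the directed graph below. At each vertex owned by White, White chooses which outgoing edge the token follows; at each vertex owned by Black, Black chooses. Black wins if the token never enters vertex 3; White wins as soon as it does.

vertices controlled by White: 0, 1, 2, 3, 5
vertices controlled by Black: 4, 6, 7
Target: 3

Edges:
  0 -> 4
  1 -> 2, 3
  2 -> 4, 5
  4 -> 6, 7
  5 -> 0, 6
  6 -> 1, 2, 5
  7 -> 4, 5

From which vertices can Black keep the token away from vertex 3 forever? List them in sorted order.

0, 2, 4, 5, 6, 7

A0 = {3}
A1: add {1} — 1 (White) has 1→3.
A2 = A1; e.g. 0 (White) has no edge into A1. Fixed point.
White's attractor = {1, 3}; Black avoids the target exactly from the complement.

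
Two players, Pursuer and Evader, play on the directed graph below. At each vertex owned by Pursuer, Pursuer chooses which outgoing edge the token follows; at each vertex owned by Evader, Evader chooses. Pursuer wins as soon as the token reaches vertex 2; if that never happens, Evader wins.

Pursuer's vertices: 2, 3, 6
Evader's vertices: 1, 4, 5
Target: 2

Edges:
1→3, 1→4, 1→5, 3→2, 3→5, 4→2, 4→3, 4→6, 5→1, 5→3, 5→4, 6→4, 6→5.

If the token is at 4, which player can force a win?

Evader

A0 = {2}
A1: add {3} — 3 (Pursuer) has 3→2.
A2 = A1; e.g. 1 (Evader) can still go to 4. Fixed point.
4 never enters the attractor, so Evader can avoid the target forever.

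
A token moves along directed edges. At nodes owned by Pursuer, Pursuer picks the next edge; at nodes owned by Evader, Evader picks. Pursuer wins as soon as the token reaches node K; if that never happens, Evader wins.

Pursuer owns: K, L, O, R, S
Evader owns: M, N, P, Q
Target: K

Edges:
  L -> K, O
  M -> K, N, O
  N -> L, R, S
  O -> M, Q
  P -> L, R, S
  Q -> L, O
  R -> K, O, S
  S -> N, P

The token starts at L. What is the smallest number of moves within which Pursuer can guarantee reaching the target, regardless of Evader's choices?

A0 = {K}
A1: add {L, R} — L (Pursuer) has L→K; R (Pursuer) has R→K.
A2 = A1; e.g. M (Evader) can still go to N. Fixed point.
L enters the attractor at level 1, so Pursuer can force the target in 1 move from there.

1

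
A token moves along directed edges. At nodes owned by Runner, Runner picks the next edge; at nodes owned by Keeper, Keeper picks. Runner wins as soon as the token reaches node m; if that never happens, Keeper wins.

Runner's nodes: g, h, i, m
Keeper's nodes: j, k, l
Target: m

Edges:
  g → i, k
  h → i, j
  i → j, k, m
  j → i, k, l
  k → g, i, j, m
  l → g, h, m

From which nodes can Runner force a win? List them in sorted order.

A0 = {m}
A1: add {i} — i (Runner) has i→m.
A2: add {g, h} — g (Runner) has g→i; h (Runner) has h→i.
A3: add {l} — l (Keeper): all of {g, h, m} already in.
A4 = A3; e.g. j (Keeper) can still go to k. Fixed point.
Runner's winning region = {g, h, i, l, m}.

g, h, i, l, m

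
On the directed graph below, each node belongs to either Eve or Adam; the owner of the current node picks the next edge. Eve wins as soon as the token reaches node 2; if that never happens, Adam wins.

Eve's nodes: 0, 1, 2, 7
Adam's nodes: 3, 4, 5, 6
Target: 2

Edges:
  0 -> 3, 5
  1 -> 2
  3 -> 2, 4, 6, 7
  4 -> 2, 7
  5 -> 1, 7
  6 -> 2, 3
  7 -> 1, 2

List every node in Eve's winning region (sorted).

A0 = {2}
A1: add {1, 7} — 1 (Eve) has 1→2; 7 (Eve) has 7→2.
A2: add {4, 5} — 4 (Adam): all of {2, 7} already in; 5 (Adam): all of {1, 7} already in.
A3: add {0} — 0 (Eve) has 0→5.
A4 = A3; e.g. 3 (Adam) can still go to 6. Fixed point.
Eve's winning region = {0, 1, 2, 4, 5, 7}.

0, 1, 2, 4, 5, 7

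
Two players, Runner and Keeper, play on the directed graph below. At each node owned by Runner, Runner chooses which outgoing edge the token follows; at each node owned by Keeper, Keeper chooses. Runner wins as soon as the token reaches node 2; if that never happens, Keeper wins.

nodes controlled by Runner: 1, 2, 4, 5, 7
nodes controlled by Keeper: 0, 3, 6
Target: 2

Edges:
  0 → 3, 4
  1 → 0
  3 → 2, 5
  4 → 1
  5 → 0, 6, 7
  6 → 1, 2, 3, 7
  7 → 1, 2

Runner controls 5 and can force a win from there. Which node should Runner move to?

A0 = {2}
A1: add {7} — 7 (Runner) has 7→2.
A2: add {5} — 5 (Runner) has 5→7.
A3: add {3} — 3 (Keeper): all of {2, 5} already in.
A4 = A3; e.g. 0 (Keeper) can still go to 4. Fixed point.
From 5, successor 7 is in the attractor (rank 1); the other successors 0, 6 are not.

7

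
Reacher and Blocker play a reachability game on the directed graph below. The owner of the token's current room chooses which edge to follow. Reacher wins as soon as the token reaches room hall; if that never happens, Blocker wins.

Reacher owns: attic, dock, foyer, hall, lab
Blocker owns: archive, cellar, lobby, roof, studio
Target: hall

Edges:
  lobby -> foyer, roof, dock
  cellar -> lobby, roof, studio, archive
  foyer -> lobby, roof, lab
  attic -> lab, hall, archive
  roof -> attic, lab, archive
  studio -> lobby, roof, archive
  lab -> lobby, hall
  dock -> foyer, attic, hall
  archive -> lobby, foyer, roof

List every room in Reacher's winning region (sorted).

A0 = {hall}
A1: add {attic, dock, lab} — attic (Reacher) has attic→hall; lab (Reacher) has lab→hall; dock (Reacher) has dock→hall.
A2: add {foyer} — foyer (Reacher) has foyer→lab.
A3 = A2; e.g. lobby (Blocker) can still go to roof. Fixed point.
Reacher's winning region = {attic, dock, foyer, hall, lab}.

attic, dock, foyer, hall, lab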